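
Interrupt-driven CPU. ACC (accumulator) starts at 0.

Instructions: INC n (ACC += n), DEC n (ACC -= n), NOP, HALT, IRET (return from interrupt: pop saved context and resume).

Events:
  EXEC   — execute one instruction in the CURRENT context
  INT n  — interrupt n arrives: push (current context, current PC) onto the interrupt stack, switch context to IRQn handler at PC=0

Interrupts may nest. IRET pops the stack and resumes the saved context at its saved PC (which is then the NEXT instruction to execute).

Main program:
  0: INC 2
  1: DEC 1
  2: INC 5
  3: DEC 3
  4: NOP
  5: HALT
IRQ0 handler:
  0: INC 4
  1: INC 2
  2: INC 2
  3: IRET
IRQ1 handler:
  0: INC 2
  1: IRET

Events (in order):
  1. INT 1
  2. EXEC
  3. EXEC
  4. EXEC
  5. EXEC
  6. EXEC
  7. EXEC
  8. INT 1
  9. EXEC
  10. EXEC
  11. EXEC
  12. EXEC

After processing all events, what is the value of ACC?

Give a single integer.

Answer: 7

Derivation:
Event 1 (INT 1): INT 1 arrives: push (MAIN, PC=0), enter IRQ1 at PC=0 (depth now 1)
Event 2 (EXEC): [IRQ1] PC=0: INC 2 -> ACC=2
Event 3 (EXEC): [IRQ1] PC=1: IRET -> resume MAIN at PC=0 (depth now 0)
Event 4 (EXEC): [MAIN] PC=0: INC 2 -> ACC=4
Event 5 (EXEC): [MAIN] PC=1: DEC 1 -> ACC=3
Event 6 (EXEC): [MAIN] PC=2: INC 5 -> ACC=8
Event 7 (EXEC): [MAIN] PC=3: DEC 3 -> ACC=5
Event 8 (INT 1): INT 1 arrives: push (MAIN, PC=4), enter IRQ1 at PC=0 (depth now 1)
Event 9 (EXEC): [IRQ1] PC=0: INC 2 -> ACC=7
Event 10 (EXEC): [IRQ1] PC=1: IRET -> resume MAIN at PC=4 (depth now 0)
Event 11 (EXEC): [MAIN] PC=4: NOP
Event 12 (EXEC): [MAIN] PC=5: HALT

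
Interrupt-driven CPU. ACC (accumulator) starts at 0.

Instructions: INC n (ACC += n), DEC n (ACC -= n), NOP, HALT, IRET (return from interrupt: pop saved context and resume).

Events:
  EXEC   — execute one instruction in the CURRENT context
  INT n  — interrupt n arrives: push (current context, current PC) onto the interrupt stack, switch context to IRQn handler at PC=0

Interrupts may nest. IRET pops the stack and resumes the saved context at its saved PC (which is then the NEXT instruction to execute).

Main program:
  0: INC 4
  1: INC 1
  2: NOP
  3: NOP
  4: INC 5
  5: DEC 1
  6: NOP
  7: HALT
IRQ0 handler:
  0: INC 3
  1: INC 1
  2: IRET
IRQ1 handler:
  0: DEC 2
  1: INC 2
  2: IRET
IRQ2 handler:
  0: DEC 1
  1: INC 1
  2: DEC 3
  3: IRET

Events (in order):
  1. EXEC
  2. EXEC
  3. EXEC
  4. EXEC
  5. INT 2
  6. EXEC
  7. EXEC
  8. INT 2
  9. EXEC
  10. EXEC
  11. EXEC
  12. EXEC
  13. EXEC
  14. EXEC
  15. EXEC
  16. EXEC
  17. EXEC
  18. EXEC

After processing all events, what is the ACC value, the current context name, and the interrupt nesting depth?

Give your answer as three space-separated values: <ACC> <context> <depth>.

Event 1 (EXEC): [MAIN] PC=0: INC 4 -> ACC=4
Event 2 (EXEC): [MAIN] PC=1: INC 1 -> ACC=5
Event 3 (EXEC): [MAIN] PC=2: NOP
Event 4 (EXEC): [MAIN] PC=3: NOP
Event 5 (INT 2): INT 2 arrives: push (MAIN, PC=4), enter IRQ2 at PC=0 (depth now 1)
Event 6 (EXEC): [IRQ2] PC=0: DEC 1 -> ACC=4
Event 7 (EXEC): [IRQ2] PC=1: INC 1 -> ACC=5
Event 8 (INT 2): INT 2 arrives: push (IRQ2, PC=2), enter IRQ2 at PC=0 (depth now 2)
Event 9 (EXEC): [IRQ2] PC=0: DEC 1 -> ACC=4
Event 10 (EXEC): [IRQ2] PC=1: INC 1 -> ACC=5
Event 11 (EXEC): [IRQ2] PC=2: DEC 3 -> ACC=2
Event 12 (EXEC): [IRQ2] PC=3: IRET -> resume IRQ2 at PC=2 (depth now 1)
Event 13 (EXEC): [IRQ2] PC=2: DEC 3 -> ACC=-1
Event 14 (EXEC): [IRQ2] PC=3: IRET -> resume MAIN at PC=4 (depth now 0)
Event 15 (EXEC): [MAIN] PC=4: INC 5 -> ACC=4
Event 16 (EXEC): [MAIN] PC=5: DEC 1 -> ACC=3
Event 17 (EXEC): [MAIN] PC=6: NOP
Event 18 (EXEC): [MAIN] PC=7: HALT

Answer: 3 MAIN 0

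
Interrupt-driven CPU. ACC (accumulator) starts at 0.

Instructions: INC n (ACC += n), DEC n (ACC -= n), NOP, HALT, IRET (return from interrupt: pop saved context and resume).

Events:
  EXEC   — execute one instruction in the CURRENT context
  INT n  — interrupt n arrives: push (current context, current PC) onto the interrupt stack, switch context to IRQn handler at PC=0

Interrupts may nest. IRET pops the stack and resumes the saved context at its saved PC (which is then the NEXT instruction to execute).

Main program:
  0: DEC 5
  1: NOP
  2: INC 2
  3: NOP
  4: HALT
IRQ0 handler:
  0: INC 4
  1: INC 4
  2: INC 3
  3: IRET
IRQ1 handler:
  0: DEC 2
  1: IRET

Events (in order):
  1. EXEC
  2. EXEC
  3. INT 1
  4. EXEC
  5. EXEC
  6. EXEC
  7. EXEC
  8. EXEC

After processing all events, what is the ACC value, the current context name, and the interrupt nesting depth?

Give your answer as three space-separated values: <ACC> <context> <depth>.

Event 1 (EXEC): [MAIN] PC=0: DEC 5 -> ACC=-5
Event 2 (EXEC): [MAIN] PC=1: NOP
Event 3 (INT 1): INT 1 arrives: push (MAIN, PC=2), enter IRQ1 at PC=0 (depth now 1)
Event 4 (EXEC): [IRQ1] PC=0: DEC 2 -> ACC=-7
Event 5 (EXEC): [IRQ1] PC=1: IRET -> resume MAIN at PC=2 (depth now 0)
Event 6 (EXEC): [MAIN] PC=2: INC 2 -> ACC=-5
Event 7 (EXEC): [MAIN] PC=3: NOP
Event 8 (EXEC): [MAIN] PC=4: HALT

Answer: -5 MAIN 0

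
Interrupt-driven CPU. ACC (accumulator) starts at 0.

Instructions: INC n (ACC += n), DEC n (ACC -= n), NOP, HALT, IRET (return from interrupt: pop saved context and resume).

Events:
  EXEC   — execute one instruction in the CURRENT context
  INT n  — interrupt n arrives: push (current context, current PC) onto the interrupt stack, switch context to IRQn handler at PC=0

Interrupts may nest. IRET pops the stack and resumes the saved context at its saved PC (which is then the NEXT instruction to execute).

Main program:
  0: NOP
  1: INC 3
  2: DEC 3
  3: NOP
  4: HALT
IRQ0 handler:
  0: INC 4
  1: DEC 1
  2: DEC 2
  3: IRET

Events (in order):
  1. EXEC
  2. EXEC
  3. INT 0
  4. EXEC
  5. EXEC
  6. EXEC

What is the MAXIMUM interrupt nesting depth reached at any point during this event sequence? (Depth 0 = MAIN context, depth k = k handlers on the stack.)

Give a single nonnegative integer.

Answer: 1

Derivation:
Event 1 (EXEC): [MAIN] PC=0: NOP [depth=0]
Event 2 (EXEC): [MAIN] PC=1: INC 3 -> ACC=3 [depth=0]
Event 3 (INT 0): INT 0 arrives: push (MAIN, PC=2), enter IRQ0 at PC=0 (depth now 1) [depth=1]
Event 4 (EXEC): [IRQ0] PC=0: INC 4 -> ACC=7 [depth=1]
Event 5 (EXEC): [IRQ0] PC=1: DEC 1 -> ACC=6 [depth=1]
Event 6 (EXEC): [IRQ0] PC=2: DEC 2 -> ACC=4 [depth=1]
Max depth observed: 1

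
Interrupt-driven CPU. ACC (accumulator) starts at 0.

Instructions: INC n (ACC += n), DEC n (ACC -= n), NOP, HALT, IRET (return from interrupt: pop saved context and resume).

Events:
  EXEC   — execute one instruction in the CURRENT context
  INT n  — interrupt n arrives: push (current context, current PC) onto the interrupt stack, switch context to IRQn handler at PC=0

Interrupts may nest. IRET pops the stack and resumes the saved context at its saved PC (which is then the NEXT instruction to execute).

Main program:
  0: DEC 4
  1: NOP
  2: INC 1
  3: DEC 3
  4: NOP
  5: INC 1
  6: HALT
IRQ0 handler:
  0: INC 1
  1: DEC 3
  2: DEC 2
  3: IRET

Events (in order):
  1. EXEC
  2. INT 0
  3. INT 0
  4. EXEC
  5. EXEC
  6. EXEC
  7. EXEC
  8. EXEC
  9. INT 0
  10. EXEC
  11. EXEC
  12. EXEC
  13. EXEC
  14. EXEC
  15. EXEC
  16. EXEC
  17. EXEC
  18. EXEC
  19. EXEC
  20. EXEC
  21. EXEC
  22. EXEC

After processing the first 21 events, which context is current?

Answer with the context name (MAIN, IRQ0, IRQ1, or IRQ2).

Answer: MAIN

Derivation:
Event 1 (EXEC): [MAIN] PC=0: DEC 4 -> ACC=-4
Event 2 (INT 0): INT 0 arrives: push (MAIN, PC=1), enter IRQ0 at PC=0 (depth now 1)
Event 3 (INT 0): INT 0 arrives: push (IRQ0, PC=0), enter IRQ0 at PC=0 (depth now 2)
Event 4 (EXEC): [IRQ0] PC=0: INC 1 -> ACC=-3
Event 5 (EXEC): [IRQ0] PC=1: DEC 3 -> ACC=-6
Event 6 (EXEC): [IRQ0] PC=2: DEC 2 -> ACC=-8
Event 7 (EXEC): [IRQ0] PC=3: IRET -> resume IRQ0 at PC=0 (depth now 1)
Event 8 (EXEC): [IRQ0] PC=0: INC 1 -> ACC=-7
Event 9 (INT 0): INT 0 arrives: push (IRQ0, PC=1), enter IRQ0 at PC=0 (depth now 2)
Event 10 (EXEC): [IRQ0] PC=0: INC 1 -> ACC=-6
Event 11 (EXEC): [IRQ0] PC=1: DEC 3 -> ACC=-9
Event 12 (EXEC): [IRQ0] PC=2: DEC 2 -> ACC=-11
Event 13 (EXEC): [IRQ0] PC=3: IRET -> resume IRQ0 at PC=1 (depth now 1)
Event 14 (EXEC): [IRQ0] PC=1: DEC 3 -> ACC=-14
Event 15 (EXEC): [IRQ0] PC=2: DEC 2 -> ACC=-16
Event 16 (EXEC): [IRQ0] PC=3: IRET -> resume MAIN at PC=1 (depth now 0)
Event 17 (EXEC): [MAIN] PC=1: NOP
Event 18 (EXEC): [MAIN] PC=2: INC 1 -> ACC=-15
Event 19 (EXEC): [MAIN] PC=3: DEC 3 -> ACC=-18
Event 20 (EXEC): [MAIN] PC=4: NOP
Event 21 (EXEC): [MAIN] PC=5: INC 1 -> ACC=-17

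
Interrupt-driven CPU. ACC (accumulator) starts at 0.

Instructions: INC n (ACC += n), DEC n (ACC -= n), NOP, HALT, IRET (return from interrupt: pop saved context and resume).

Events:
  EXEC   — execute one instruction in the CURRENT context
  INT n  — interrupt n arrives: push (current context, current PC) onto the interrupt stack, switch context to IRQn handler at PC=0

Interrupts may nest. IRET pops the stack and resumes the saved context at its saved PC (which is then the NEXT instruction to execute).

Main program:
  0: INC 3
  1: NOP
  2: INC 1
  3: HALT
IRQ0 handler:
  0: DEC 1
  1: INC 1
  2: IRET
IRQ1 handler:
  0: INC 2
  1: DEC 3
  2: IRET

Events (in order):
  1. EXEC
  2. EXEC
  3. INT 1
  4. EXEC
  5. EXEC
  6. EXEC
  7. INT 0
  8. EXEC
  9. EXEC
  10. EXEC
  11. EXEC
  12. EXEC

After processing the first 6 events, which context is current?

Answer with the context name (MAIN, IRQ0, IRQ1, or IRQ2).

Event 1 (EXEC): [MAIN] PC=0: INC 3 -> ACC=3
Event 2 (EXEC): [MAIN] PC=1: NOP
Event 3 (INT 1): INT 1 arrives: push (MAIN, PC=2), enter IRQ1 at PC=0 (depth now 1)
Event 4 (EXEC): [IRQ1] PC=0: INC 2 -> ACC=5
Event 5 (EXEC): [IRQ1] PC=1: DEC 3 -> ACC=2
Event 6 (EXEC): [IRQ1] PC=2: IRET -> resume MAIN at PC=2 (depth now 0)

Answer: MAIN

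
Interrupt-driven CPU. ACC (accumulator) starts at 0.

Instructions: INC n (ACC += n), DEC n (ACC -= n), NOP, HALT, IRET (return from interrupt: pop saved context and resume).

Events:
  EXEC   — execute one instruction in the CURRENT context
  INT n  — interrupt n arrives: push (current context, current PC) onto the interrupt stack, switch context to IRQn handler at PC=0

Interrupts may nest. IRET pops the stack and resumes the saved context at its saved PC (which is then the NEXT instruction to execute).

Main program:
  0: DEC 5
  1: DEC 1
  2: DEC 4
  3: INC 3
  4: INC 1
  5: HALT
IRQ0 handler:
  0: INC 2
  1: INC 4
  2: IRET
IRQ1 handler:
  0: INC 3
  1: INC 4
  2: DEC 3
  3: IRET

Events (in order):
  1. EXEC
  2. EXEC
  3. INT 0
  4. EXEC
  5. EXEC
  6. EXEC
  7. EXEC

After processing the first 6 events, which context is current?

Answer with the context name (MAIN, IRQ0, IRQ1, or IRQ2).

Answer: MAIN

Derivation:
Event 1 (EXEC): [MAIN] PC=0: DEC 5 -> ACC=-5
Event 2 (EXEC): [MAIN] PC=1: DEC 1 -> ACC=-6
Event 3 (INT 0): INT 0 arrives: push (MAIN, PC=2), enter IRQ0 at PC=0 (depth now 1)
Event 4 (EXEC): [IRQ0] PC=0: INC 2 -> ACC=-4
Event 5 (EXEC): [IRQ0] PC=1: INC 4 -> ACC=0
Event 6 (EXEC): [IRQ0] PC=2: IRET -> resume MAIN at PC=2 (depth now 0)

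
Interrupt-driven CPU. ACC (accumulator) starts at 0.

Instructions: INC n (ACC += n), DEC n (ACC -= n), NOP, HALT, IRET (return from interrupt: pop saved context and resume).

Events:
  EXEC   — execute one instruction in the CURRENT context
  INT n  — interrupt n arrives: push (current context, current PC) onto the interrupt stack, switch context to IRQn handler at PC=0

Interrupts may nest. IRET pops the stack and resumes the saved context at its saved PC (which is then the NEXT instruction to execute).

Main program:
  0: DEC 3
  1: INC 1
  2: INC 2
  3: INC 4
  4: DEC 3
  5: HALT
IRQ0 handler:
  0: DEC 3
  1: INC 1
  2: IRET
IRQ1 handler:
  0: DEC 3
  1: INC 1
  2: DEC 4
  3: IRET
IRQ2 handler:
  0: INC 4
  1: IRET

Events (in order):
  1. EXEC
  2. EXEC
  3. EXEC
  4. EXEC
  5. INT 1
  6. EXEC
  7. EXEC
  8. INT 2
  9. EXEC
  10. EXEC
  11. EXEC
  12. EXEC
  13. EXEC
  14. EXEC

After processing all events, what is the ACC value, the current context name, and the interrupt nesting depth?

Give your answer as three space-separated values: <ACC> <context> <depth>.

Answer: -1 MAIN 0

Derivation:
Event 1 (EXEC): [MAIN] PC=0: DEC 3 -> ACC=-3
Event 2 (EXEC): [MAIN] PC=1: INC 1 -> ACC=-2
Event 3 (EXEC): [MAIN] PC=2: INC 2 -> ACC=0
Event 4 (EXEC): [MAIN] PC=3: INC 4 -> ACC=4
Event 5 (INT 1): INT 1 arrives: push (MAIN, PC=4), enter IRQ1 at PC=0 (depth now 1)
Event 6 (EXEC): [IRQ1] PC=0: DEC 3 -> ACC=1
Event 7 (EXEC): [IRQ1] PC=1: INC 1 -> ACC=2
Event 8 (INT 2): INT 2 arrives: push (IRQ1, PC=2), enter IRQ2 at PC=0 (depth now 2)
Event 9 (EXEC): [IRQ2] PC=0: INC 4 -> ACC=6
Event 10 (EXEC): [IRQ2] PC=1: IRET -> resume IRQ1 at PC=2 (depth now 1)
Event 11 (EXEC): [IRQ1] PC=2: DEC 4 -> ACC=2
Event 12 (EXEC): [IRQ1] PC=3: IRET -> resume MAIN at PC=4 (depth now 0)
Event 13 (EXEC): [MAIN] PC=4: DEC 3 -> ACC=-1
Event 14 (EXEC): [MAIN] PC=5: HALT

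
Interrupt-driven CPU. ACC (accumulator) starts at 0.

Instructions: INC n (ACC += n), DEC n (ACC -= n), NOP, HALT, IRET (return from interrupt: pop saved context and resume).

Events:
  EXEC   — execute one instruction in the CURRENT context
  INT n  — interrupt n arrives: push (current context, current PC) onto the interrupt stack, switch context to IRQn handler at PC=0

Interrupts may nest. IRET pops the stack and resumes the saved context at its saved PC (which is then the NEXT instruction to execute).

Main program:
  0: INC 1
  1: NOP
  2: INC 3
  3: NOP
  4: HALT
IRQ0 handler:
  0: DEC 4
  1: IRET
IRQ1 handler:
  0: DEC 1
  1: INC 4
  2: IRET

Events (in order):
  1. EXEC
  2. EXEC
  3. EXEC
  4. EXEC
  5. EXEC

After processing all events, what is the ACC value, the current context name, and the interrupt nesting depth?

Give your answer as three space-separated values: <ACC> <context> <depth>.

Answer: 4 MAIN 0

Derivation:
Event 1 (EXEC): [MAIN] PC=0: INC 1 -> ACC=1
Event 2 (EXEC): [MAIN] PC=1: NOP
Event 3 (EXEC): [MAIN] PC=2: INC 3 -> ACC=4
Event 4 (EXEC): [MAIN] PC=3: NOP
Event 5 (EXEC): [MAIN] PC=4: HALT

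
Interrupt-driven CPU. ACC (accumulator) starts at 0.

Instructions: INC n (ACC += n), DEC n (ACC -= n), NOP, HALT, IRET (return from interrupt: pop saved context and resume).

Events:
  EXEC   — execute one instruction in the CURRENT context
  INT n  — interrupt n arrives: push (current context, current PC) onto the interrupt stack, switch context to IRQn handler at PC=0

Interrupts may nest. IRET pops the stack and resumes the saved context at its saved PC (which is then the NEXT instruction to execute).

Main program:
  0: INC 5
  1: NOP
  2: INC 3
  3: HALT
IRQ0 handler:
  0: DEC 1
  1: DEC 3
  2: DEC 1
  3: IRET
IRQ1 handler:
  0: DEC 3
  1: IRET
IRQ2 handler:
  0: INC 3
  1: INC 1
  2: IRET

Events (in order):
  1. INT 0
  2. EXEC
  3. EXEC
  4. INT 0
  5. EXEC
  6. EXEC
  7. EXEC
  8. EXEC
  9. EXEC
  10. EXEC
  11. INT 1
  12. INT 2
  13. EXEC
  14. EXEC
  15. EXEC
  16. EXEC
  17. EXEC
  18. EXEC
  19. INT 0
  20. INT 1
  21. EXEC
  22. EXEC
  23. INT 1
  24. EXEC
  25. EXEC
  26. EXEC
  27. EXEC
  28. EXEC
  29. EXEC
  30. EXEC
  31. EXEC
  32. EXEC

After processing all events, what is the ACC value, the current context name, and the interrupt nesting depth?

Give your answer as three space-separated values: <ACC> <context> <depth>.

Event 1 (INT 0): INT 0 arrives: push (MAIN, PC=0), enter IRQ0 at PC=0 (depth now 1)
Event 2 (EXEC): [IRQ0] PC=0: DEC 1 -> ACC=-1
Event 3 (EXEC): [IRQ0] PC=1: DEC 3 -> ACC=-4
Event 4 (INT 0): INT 0 arrives: push (IRQ0, PC=2), enter IRQ0 at PC=0 (depth now 2)
Event 5 (EXEC): [IRQ0] PC=0: DEC 1 -> ACC=-5
Event 6 (EXEC): [IRQ0] PC=1: DEC 3 -> ACC=-8
Event 7 (EXEC): [IRQ0] PC=2: DEC 1 -> ACC=-9
Event 8 (EXEC): [IRQ0] PC=3: IRET -> resume IRQ0 at PC=2 (depth now 1)
Event 9 (EXEC): [IRQ0] PC=2: DEC 1 -> ACC=-10
Event 10 (EXEC): [IRQ0] PC=3: IRET -> resume MAIN at PC=0 (depth now 0)
Event 11 (INT 1): INT 1 arrives: push (MAIN, PC=0), enter IRQ1 at PC=0 (depth now 1)
Event 12 (INT 2): INT 2 arrives: push (IRQ1, PC=0), enter IRQ2 at PC=0 (depth now 2)
Event 13 (EXEC): [IRQ2] PC=0: INC 3 -> ACC=-7
Event 14 (EXEC): [IRQ2] PC=1: INC 1 -> ACC=-6
Event 15 (EXEC): [IRQ2] PC=2: IRET -> resume IRQ1 at PC=0 (depth now 1)
Event 16 (EXEC): [IRQ1] PC=0: DEC 3 -> ACC=-9
Event 17 (EXEC): [IRQ1] PC=1: IRET -> resume MAIN at PC=0 (depth now 0)
Event 18 (EXEC): [MAIN] PC=0: INC 5 -> ACC=-4
Event 19 (INT 0): INT 0 arrives: push (MAIN, PC=1), enter IRQ0 at PC=0 (depth now 1)
Event 20 (INT 1): INT 1 arrives: push (IRQ0, PC=0), enter IRQ1 at PC=0 (depth now 2)
Event 21 (EXEC): [IRQ1] PC=0: DEC 3 -> ACC=-7
Event 22 (EXEC): [IRQ1] PC=1: IRET -> resume IRQ0 at PC=0 (depth now 1)
Event 23 (INT 1): INT 1 arrives: push (IRQ0, PC=0), enter IRQ1 at PC=0 (depth now 2)
Event 24 (EXEC): [IRQ1] PC=0: DEC 3 -> ACC=-10
Event 25 (EXEC): [IRQ1] PC=1: IRET -> resume IRQ0 at PC=0 (depth now 1)
Event 26 (EXEC): [IRQ0] PC=0: DEC 1 -> ACC=-11
Event 27 (EXEC): [IRQ0] PC=1: DEC 3 -> ACC=-14
Event 28 (EXEC): [IRQ0] PC=2: DEC 1 -> ACC=-15
Event 29 (EXEC): [IRQ0] PC=3: IRET -> resume MAIN at PC=1 (depth now 0)
Event 30 (EXEC): [MAIN] PC=1: NOP
Event 31 (EXEC): [MAIN] PC=2: INC 3 -> ACC=-12
Event 32 (EXEC): [MAIN] PC=3: HALT

Answer: -12 MAIN 0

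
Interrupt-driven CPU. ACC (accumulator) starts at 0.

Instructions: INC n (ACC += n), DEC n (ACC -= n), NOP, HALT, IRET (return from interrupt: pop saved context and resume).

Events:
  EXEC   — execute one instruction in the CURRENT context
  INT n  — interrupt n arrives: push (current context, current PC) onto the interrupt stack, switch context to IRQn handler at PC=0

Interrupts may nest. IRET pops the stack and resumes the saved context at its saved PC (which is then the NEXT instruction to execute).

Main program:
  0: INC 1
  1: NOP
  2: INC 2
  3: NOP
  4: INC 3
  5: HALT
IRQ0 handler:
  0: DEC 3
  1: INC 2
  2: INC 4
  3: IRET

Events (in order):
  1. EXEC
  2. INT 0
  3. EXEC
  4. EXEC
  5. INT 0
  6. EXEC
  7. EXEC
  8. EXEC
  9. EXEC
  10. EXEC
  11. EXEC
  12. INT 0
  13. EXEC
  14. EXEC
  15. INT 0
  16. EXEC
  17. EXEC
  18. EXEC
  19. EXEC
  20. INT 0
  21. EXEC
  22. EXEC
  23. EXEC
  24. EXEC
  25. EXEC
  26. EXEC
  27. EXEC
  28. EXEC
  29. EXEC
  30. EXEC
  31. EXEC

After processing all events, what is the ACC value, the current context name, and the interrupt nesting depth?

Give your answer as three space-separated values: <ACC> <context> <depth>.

Answer: 21 MAIN 0

Derivation:
Event 1 (EXEC): [MAIN] PC=0: INC 1 -> ACC=1
Event 2 (INT 0): INT 0 arrives: push (MAIN, PC=1), enter IRQ0 at PC=0 (depth now 1)
Event 3 (EXEC): [IRQ0] PC=0: DEC 3 -> ACC=-2
Event 4 (EXEC): [IRQ0] PC=1: INC 2 -> ACC=0
Event 5 (INT 0): INT 0 arrives: push (IRQ0, PC=2), enter IRQ0 at PC=0 (depth now 2)
Event 6 (EXEC): [IRQ0] PC=0: DEC 3 -> ACC=-3
Event 7 (EXEC): [IRQ0] PC=1: INC 2 -> ACC=-1
Event 8 (EXEC): [IRQ0] PC=2: INC 4 -> ACC=3
Event 9 (EXEC): [IRQ0] PC=3: IRET -> resume IRQ0 at PC=2 (depth now 1)
Event 10 (EXEC): [IRQ0] PC=2: INC 4 -> ACC=7
Event 11 (EXEC): [IRQ0] PC=3: IRET -> resume MAIN at PC=1 (depth now 0)
Event 12 (INT 0): INT 0 arrives: push (MAIN, PC=1), enter IRQ0 at PC=0 (depth now 1)
Event 13 (EXEC): [IRQ0] PC=0: DEC 3 -> ACC=4
Event 14 (EXEC): [IRQ0] PC=1: INC 2 -> ACC=6
Event 15 (INT 0): INT 0 arrives: push (IRQ0, PC=2), enter IRQ0 at PC=0 (depth now 2)
Event 16 (EXEC): [IRQ0] PC=0: DEC 3 -> ACC=3
Event 17 (EXEC): [IRQ0] PC=1: INC 2 -> ACC=5
Event 18 (EXEC): [IRQ0] PC=2: INC 4 -> ACC=9
Event 19 (EXEC): [IRQ0] PC=3: IRET -> resume IRQ0 at PC=2 (depth now 1)
Event 20 (INT 0): INT 0 arrives: push (IRQ0, PC=2), enter IRQ0 at PC=0 (depth now 2)
Event 21 (EXEC): [IRQ0] PC=0: DEC 3 -> ACC=6
Event 22 (EXEC): [IRQ0] PC=1: INC 2 -> ACC=8
Event 23 (EXEC): [IRQ0] PC=2: INC 4 -> ACC=12
Event 24 (EXEC): [IRQ0] PC=3: IRET -> resume IRQ0 at PC=2 (depth now 1)
Event 25 (EXEC): [IRQ0] PC=2: INC 4 -> ACC=16
Event 26 (EXEC): [IRQ0] PC=3: IRET -> resume MAIN at PC=1 (depth now 0)
Event 27 (EXEC): [MAIN] PC=1: NOP
Event 28 (EXEC): [MAIN] PC=2: INC 2 -> ACC=18
Event 29 (EXEC): [MAIN] PC=3: NOP
Event 30 (EXEC): [MAIN] PC=4: INC 3 -> ACC=21
Event 31 (EXEC): [MAIN] PC=5: HALT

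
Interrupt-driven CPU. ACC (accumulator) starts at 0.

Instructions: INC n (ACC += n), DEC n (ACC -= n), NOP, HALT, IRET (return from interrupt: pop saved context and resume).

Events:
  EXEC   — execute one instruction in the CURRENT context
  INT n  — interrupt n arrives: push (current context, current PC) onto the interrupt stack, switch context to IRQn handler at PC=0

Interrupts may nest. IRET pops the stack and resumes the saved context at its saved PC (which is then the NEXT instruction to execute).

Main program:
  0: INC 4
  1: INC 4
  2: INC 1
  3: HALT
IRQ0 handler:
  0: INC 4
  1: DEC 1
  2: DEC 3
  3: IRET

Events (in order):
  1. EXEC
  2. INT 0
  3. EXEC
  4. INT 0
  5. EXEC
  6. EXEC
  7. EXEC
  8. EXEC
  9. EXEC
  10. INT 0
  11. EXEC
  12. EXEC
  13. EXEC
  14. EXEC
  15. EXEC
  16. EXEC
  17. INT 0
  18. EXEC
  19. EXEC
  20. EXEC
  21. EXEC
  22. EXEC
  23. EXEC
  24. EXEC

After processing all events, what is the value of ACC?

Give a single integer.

Event 1 (EXEC): [MAIN] PC=0: INC 4 -> ACC=4
Event 2 (INT 0): INT 0 arrives: push (MAIN, PC=1), enter IRQ0 at PC=0 (depth now 1)
Event 3 (EXEC): [IRQ0] PC=0: INC 4 -> ACC=8
Event 4 (INT 0): INT 0 arrives: push (IRQ0, PC=1), enter IRQ0 at PC=0 (depth now 2)
Event 5 (EXEC): [IRQ0] PC=0: INC 4 -> ACC=12
Event 6 (EXEC): [IRQ0] PC=1: DEC 1 -> ACC=11
Event 7 (EXEC): [IRQ0] PC=2: DEC 3 -> ACC=8
Event 8 (EXEC): [IRQ0] PC=3: IRET -> resume IRQ0 at PC=1 (depth now 1)
Event 9 (EXEC): [IRQ0] PC=1: DEC 1 -> ACC=7
Event 10 (INT 0): INT 0 arrives: push (IRQ0, PC=2), enter IRQ0 at PC=0 (depth now 2)
Event 11 (EXEC): [IRQ0] PC=0: INC 4 -> ACC=11
Event 12 (EXEC): [IRQ0] PC=1: DEC 1 -> ACC=10
Event 13 (EXEC): [IRQ0] PC=2: DEC 3 -> ACC=7
Event 14 (EXEC): [IRQ0] PC=3: IRET -> resume IRQ0 at PC=2 (depth now 1)
Event 15 (EXEC): [IRQ0] PC=2: DEC 3 -> ACC=4
Event 16 (EXEC): [IRQ0] PC=3: IRET -> resume MAIN at PC=1 (depth now 0)
Event 17 (INT 0): INT 0 arrives: push (MAIN, PC=1), enter IRQ0 at PC=0 (depth now 1)
Event 18 (EXEC): [IRQ0] PC=0: INC 4 -> ACC=8
Event 19 (EXEC): [IRQ0] PC=1: DEC 1 -> ACC=7
Event 20 (EXEC): [IRQ0] PC=2: DEC 3 -> ACC=4
Event 21 (EXEC): [IRQ0] PC=3: IRET -> resume MAIN at PC=1 (depth now 0)
Event 22 (EXEC): [MAIN] PC=1: INC 4 -> ACC=8
Event 23 (EXEC): [MAIN] PC=2: INC 1 -> ACC=9
Event 24 (EXEC): [MAIN] PC=3: HALT

Answer: 9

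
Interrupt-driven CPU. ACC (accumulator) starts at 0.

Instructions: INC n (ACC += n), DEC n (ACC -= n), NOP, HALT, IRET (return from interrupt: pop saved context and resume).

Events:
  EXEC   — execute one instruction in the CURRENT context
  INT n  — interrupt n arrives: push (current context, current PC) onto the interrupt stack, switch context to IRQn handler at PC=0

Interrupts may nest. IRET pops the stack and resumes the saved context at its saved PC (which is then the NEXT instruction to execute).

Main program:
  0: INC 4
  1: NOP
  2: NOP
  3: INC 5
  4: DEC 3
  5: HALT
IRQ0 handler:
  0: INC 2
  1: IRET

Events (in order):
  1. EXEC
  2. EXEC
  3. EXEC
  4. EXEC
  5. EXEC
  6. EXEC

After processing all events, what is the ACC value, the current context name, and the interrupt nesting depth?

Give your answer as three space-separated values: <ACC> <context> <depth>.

Answer: 6 MAIN 0

Derivation:
Event 1 (EXEC): [MAIN] PC=0: INC 4 -> ACC=4
Event 2 (EXEC): [MAIN] PC=1: NOP
Event 3 (EXEC): [MAIN] PC=2: NOP
Event 4 (EXEC): [MAIN] PC=3: INC 5 -> ACC=9
Event 5 (EXEC): [MAIN] PC=4: DEC 3 -> ACC=6
Event 6 (EXEC): [MAIN] PC=5: HALT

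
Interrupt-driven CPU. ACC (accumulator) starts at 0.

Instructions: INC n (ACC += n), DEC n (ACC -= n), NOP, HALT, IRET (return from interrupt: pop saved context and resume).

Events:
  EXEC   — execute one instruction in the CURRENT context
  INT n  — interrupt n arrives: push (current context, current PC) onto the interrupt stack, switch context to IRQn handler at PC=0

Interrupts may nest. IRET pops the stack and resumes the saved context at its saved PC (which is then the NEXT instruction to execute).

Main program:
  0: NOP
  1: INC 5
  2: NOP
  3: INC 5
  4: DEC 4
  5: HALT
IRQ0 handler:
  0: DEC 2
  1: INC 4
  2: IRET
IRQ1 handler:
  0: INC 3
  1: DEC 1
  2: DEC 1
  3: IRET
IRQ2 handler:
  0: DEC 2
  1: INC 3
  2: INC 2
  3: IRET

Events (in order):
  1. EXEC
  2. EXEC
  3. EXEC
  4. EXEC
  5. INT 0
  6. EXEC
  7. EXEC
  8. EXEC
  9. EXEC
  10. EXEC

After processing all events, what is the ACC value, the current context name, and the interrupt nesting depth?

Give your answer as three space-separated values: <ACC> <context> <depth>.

Answer: 8 MAIN 0

Derivation:
Event 1 (EXEC): [MAIN] PC=0: NOP
Event 2 (EXEC): [MAIN] PC=1: INC 5 -> ACC=5
Event 3 (EXEC): [MAIN] PC=2: NOP
Event 4 (EXEC): [MAIN] PC=3: INC 5 -> ACC=10
Event 5 (INT 0): INT 0 arrives: push (MAIN, PC=4), enter IRQ0 at PC=0 (depth now 1)
Event 6 (EXEC): [IRQ0] PC=0: DEC 2 -> ACC=8
Event 7 (EXEC): [IRQ0] PC=1: INC 4 -> ACC=12
Event 8 (EXEC): [IRQ0] PC=2: IRET -> resume MAIN at PC=4 (depth now 0)
Event 9 (EXEC): [MAIN] PC=4: DEC 4 -> ACC=8
Event 10 (EXEC): [MAIN] PC=5: HALT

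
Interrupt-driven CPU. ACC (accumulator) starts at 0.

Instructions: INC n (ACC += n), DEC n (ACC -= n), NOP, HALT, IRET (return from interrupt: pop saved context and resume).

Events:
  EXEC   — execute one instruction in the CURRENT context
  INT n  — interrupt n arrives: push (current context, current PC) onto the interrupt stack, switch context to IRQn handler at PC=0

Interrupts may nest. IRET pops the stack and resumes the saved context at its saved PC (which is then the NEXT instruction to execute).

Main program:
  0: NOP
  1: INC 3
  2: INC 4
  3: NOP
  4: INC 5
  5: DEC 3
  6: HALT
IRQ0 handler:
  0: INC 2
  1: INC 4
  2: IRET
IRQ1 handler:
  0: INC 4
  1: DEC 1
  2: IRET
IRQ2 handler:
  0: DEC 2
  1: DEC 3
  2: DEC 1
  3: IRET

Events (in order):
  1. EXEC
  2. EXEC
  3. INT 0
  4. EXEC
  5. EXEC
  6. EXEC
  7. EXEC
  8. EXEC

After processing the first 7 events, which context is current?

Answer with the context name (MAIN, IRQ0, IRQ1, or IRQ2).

Answer: MAIN

Derivation:
Event 1 (EXEC): [MAIN] PC=0: NOP
Event 2 (EXEC): [MAIN] PC=1: INC 3 -> ACC=3
Event 3 (INT 0): INT 0 arrives: push (MAIN, PC=2), enter IRQ0 at PC=0 (depth now 1)
Event 4 (EXEC): [IRQ0] PC=0: INC 2 -> ACC=5
Event 5 (EXEC): [IRQ0] PC=1: INC 4 -> ACC=9
Event 6 (EXEC): [IRQ0] PC=2: IRET -> resume MAIN at PC=2 (depth now 0)
Event 7 (EXEC): [MAIN] PC=2: INC 4 -> ACC=13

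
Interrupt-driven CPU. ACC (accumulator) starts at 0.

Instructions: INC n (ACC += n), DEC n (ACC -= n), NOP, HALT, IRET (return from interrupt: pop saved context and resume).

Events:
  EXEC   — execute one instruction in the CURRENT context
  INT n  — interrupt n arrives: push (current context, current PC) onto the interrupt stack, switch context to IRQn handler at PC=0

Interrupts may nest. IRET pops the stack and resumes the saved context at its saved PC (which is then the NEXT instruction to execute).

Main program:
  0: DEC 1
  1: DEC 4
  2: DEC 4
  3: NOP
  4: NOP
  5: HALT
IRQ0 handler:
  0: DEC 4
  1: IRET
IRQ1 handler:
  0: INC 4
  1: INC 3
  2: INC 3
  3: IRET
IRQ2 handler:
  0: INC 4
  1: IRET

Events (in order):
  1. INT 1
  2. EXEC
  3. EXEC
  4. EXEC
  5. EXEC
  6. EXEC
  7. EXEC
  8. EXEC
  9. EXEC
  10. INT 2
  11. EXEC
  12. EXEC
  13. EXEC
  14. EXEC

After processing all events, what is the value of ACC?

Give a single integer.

Event 1 (INT 1): INT 1 arrives: push (MAIN, PC=0), enter IRQ1 at PC=0 (depth now 1)
Event 2 (EXEC): [IRQ1] PC=0: INC 4 -> ACC=4
Event 3 (EXEC): [IRQ1] PC=1: INC 3 -> ACC=7
Event 4 (EXEC): [IRQ1] PC=2: INC 3 -> ACC=10
Event 5 (EXEC): [IRQ1] PC=3: IRET -> resume MAIN at PC=0 (depth now 0)
Event 6 (EXEC): [MAIN] PC=0: DEC 1 -> ACC=9
Event 7 (EXEC): [MAIN] PC=1: DEC 4 -> ACC=5
Event 8 (EXEC): [MAIN] PC=2: DEC 4 -> ACC=1
Event 9 (EXEC): [MAIN] PC=3: NOP
Event 10 (INT 2): INT 2 arrives: push (MAIN, PC=4), enter IRQ2 at PC=0 (depth now 1)
Event 11 (EXEC): [IRQ2] PC=0: INC 4 -> ACC=5
Event 12 (EXEC): [IRQ2] PC=1: IRET -> resume MAIN at PC=4 (depth now 0)
Event 13 (EXEC): [MAIN] PC=4: NOP
Event 14 (EXEC): [MAIN] PC=5: HALT

Answer: 5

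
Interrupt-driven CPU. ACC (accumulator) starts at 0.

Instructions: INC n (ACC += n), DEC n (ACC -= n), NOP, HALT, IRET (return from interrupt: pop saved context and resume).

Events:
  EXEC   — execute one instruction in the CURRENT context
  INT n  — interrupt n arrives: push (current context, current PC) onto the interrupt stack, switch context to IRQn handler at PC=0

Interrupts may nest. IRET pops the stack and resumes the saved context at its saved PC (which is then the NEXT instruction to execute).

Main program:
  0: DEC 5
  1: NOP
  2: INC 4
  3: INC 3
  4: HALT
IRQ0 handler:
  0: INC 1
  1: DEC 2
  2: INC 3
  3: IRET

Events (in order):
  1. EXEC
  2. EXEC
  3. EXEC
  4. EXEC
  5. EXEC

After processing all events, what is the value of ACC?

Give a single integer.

Answer: 2

Derivation:
Event 1 (EXEC): [MAIN] PC=0: DEC 5 -> ACC=-5
Event 2 (EXEC): [MAIN] PC=1: NOP
Event 3 (EXEC): [MAIN] PC=2: INC 4 -> ACC=-1
Event 4 (EXEC): [MAIN] PC=3: INC 3 -> ACC=2
Event 5 (EXEC): [MAIN] PC=4: HALT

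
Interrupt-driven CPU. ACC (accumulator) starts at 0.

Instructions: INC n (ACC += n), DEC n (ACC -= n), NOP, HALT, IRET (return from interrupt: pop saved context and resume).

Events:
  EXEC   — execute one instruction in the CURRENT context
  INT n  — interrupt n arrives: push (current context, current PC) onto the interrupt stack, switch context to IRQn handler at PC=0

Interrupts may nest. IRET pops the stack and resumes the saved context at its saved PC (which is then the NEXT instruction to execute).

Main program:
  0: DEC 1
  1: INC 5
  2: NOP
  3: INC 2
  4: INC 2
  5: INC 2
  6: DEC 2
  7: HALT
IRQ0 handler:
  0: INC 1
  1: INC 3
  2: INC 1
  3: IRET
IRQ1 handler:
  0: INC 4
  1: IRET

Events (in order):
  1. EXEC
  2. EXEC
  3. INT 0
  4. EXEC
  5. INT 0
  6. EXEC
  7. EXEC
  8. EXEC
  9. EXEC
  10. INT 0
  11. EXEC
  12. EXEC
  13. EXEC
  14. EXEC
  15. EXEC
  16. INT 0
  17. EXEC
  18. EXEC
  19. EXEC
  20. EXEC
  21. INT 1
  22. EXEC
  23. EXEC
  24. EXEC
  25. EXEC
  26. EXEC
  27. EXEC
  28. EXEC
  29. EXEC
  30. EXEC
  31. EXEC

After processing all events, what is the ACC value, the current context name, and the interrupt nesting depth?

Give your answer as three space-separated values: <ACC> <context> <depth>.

Event 1 (EXEC): [MAIN] PC=0: DEC 1 -> ACC=-1
Event 2 (EXEC): [MAIN] PC=1: INC 5 -> ACC=4
Event 3 (INT 0): INT 0 arrives: push (MAIN, PC=2), enter IRQ0 at PC=0 (depth now 1)
Event 4 (EXEC): [IRQ0] PC=0: INC 1 -> ACC=5
Event 5 (INT 0): INT 0 arrives: push (IRQ0, PC=1), enter IRQ0 at PC=0 (depth now 2)
Event 6 (EXEC): [IRQ0] PC=0: INC 1 -> ACC=6
Event 7 (EXEC): [IRQ0] PC=1: INC 3 -> ACC=9
Event 8 (EXEC): [IRQ0] PC=2: INC 1 -> ACC=10
Event 9 (EXEC): [IRQ0] PC=3: IRET -> resume IRQ0 at PC=1 (depth now 1)
Event 10 (INT 0): INT 0 arrives: push (IRQ0, PC=1), enter IRQ0 at PC=0 (depth now 2)
Event 11 (EXEC): [IRQ0] PC=0: INC 1 -> ACC=11
Event 12 (EXEC): [IRQ0] PC=1: INC 3 -> ACC=14
Event 13 (EXEC): [IRQ0] PC=2: INC 1 -> ACC=15
Event 14 (EXEC): [IRQ0] PC=3: IRET -> resume IRQ0 at PC=1 (depth now 1)
Event 15 (EXEC): [IRQ0] PC=1: INC 3 -> ACC=18
Event 16 (INT 0): INT 0 arrives: push (IRQ0, PC=2), enter IRQ0 at PC=0 (depth now 2)
Event 17 (EXEC): [IRQ0] PC=0: INC 1 -> ACC=19
Event 18 (EXEC): [IRQ0] PC=1: INC 3 -> ACC=22
Event 19 (EXEC): [IRQ0] PC=2: INC 1 -> ACC=23
Event 20 (EXEC): [IRQ0] PC=3: IRET -> resume IRQ0 at PC=2 (depth now 1)
Event 21 (INT 1): INT 1 arrives: push (IRQ0, PC=2), enter IRQ1 at PC=0 (depth now 2)
Event 22 (EXEC): [IRQ1] PC=0: INC 4 -> ACC=27
Event 23 (EXEC): [IRQ1] PC=1: IRET -> resume IRQ0 at PC=2 (depth now 1)
Event 24 (EXEC): [IRQ0] PC=2: INC 1 -> ACC=28
Event 25 (EXEC): [IRQ0] PC=3: IRET -> resume MAIN at PC=2 (depth now 0)
Event 26 (EXEC): [MAIN] PC=2: NOP
Event 27 (EXEC): [MAIN] PC=3: INC 2 -> ACC=30
Event 28 (EXEC): [MAIN] PC=4: INC 2 -> ACC=32
Event 29 (EXEC): [MAIN] PC=5: INC 2 -> ACC=34
Event 30 (EXEC): [MAIN] PC=6: DEC 2 -> ACC=32
Event 31 (EXEC): [MAIN] PC=7: HALT

Answer: 32 MAIN 0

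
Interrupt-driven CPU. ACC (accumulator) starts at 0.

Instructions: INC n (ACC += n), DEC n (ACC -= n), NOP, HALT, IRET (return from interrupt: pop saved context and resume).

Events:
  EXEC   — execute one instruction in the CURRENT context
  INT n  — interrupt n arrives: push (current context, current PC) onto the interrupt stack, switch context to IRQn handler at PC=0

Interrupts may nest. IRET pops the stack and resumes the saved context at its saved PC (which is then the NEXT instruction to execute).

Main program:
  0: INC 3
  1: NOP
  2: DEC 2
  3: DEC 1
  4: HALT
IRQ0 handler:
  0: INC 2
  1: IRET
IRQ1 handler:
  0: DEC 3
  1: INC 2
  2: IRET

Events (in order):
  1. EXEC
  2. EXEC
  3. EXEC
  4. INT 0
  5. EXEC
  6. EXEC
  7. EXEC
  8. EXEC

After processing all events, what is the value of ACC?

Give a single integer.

Answer: 2

Derivation:
Event 1 (EXEC): [MAIN] PC=0: INC 3 -> ACC=3
Event 2 (EXEC): [MAIN] PC=1: NOP
Event 3 (EXEC): [MAIN] PC=2: DEC 2 -> ACC=1
Event 4 (INT 0): INT 0 arrives: push (MAIN, PC=3), enter IRQ0 at PC=0 (depth now 1)
Event 5 (EXEC): [IRQ0] PC=0: INC 2 -> ACC=3
Event 6 (EXEC): [IRQ0] PC=1: IRET -> resume MAIN at PC=3 (depth now 0)
Event 7 (EXEC): [MAIN] PC=3: DEC 1 -> ACC=2
Event 8 (EXEC): [MAIN] PC=4: HALT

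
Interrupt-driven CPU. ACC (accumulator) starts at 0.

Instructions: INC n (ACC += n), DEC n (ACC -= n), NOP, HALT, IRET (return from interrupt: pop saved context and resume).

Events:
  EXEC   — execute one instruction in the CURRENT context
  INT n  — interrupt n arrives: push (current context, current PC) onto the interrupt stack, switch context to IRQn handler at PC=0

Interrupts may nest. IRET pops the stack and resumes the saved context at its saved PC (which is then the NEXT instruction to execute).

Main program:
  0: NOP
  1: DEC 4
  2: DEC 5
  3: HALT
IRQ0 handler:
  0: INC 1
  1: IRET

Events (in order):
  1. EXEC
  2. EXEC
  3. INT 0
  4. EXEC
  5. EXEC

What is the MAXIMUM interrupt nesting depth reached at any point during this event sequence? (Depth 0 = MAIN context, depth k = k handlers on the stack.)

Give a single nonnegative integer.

Event 1 (EXEC): [MAIN] PC=0: NOP [depth=0]
Event 2 (EXEC): [MAIN] PC=1: DEC 4 -> ACC=-4 [depth=0]
Event 3 (INT 0): INT 0 arrives: push (MAIN, PC=2), enter IRQ0 at PC=0 (depth now 1) [depth=1]
Event 4 (EXEC): [IRQ0] PC=0: INC 1 -> ACC=-3 [depth=1]
Event 5 (EXEC): [IRQ0] PC=1: IRET -> resume MAIN at PC=2 (depth now 0) [depth=0]
Max depth observed: 1

Answer: 1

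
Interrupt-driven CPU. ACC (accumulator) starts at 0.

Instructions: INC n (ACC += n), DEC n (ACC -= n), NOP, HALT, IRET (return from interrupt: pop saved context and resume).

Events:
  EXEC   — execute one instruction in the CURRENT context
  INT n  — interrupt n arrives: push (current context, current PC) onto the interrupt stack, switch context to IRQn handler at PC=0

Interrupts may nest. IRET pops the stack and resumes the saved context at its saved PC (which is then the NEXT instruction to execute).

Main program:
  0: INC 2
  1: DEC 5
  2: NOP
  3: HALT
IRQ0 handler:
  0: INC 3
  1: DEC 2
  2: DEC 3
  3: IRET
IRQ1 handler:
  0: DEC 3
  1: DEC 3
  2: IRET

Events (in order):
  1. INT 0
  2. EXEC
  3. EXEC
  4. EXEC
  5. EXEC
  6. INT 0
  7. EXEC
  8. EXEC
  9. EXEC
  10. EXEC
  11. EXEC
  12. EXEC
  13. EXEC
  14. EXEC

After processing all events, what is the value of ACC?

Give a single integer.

Event 1 (INT 0): INT 0 arrives: push (MAIN, PC=0), enter IRQ0 at PC=0 (depth now 1)
Event 2 (EXEC): [IRQ0] PC=0: INC 3 -> ACC=3
Event 3 (EXEC): [IRQ0] PC=1: DEC 2 -> ACC=1
Event 4 (EXEC): [IRQ0] PC=2: DEC 3 -> ACC=-2
Event 5 (EXEC): [IRQ0] PC=3: IRET -> resume MAIN at PC=0 (depth now 0)
Event 6 (INT 0): INT 0 arrives: push (MAIN, PC=0), enter IRQ0 at PC=0 (depth now 1)
Event 7 (EXEC): [IRQ0] PC=0: INC 3 -> ACC=1
Event 8 (EXEC): [IRQ0] PC=1: DEC 2 -> ACC=-1
Event 9 (EXEC): [IRQ0] PC=2: DEC 3 -> ACC=-4
Event 10 (EXEC): [IRQ0] PC=3: IRET -> resume MAIN at PC=0 (depth now 0)
Event 11 (EXEC): [MAIN] PC=0: INC 2 -> ACC=-2
Event 12 (EXEC): [MAIN] PC=1: DEC 5 -> ACC=-7
Event 13 (EXEC): [MAIN] PC=2: NOP
Event 14 (EXEC): [MAIN] PC=3: HALT

Answer: -7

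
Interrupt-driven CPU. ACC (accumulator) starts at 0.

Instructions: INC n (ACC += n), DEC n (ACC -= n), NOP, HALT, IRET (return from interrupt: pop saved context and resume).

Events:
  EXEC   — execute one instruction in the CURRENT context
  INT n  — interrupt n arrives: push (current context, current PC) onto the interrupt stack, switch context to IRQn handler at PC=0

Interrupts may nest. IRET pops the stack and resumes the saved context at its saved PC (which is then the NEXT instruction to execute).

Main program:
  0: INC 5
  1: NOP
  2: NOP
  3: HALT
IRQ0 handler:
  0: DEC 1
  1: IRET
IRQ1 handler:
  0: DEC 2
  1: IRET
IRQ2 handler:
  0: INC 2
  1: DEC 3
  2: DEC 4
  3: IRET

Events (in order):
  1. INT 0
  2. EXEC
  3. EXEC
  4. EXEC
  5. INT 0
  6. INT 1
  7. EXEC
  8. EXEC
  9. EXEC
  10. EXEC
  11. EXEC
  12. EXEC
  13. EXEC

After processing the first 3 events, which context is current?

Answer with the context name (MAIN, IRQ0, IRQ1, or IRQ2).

Answer: MAIN

Derivation:
Event 1 (INT 0): INT 0 arrives: push (MAIN, PC=0), enter IRQ0 at PC=0 (depth now 1)
Event 2 (EXEC): [IRQ0] PC=0: DEC 1 -> ACC=-1
Event 3 (EXEC): [IRQ0] PC=1: IRET -> resume MAIN at PC=0 (depth now 0)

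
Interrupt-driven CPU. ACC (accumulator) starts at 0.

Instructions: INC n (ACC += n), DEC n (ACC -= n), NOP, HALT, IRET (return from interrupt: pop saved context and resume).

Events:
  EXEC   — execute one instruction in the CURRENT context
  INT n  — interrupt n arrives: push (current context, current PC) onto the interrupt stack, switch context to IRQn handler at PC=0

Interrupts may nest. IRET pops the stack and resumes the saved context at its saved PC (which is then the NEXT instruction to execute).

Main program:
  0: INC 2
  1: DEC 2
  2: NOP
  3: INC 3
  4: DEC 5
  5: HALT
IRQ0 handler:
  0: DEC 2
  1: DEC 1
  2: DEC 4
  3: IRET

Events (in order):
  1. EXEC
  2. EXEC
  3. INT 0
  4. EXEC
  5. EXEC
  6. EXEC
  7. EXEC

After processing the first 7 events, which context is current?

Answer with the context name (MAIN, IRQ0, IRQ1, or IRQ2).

Event 1 (EXEC): [MAIN] PC=0: INC 2 -> ACC=2
Event 2 (EXEC): [MAIN] PC=1: DEC 2 -> ACC=0
Event 3 (INT 0): INT 0 arrives: push (MAIN, PC=2), enter IRQ0 at PC=0 (depth now 1)
Event 4 (EXEC): [IRQ0] PC=0: DEC 2 -> ACC=-2
Event 5 (EXEC): [IRQ0] PC=1: DEC 1 -> ACC=-3
Event 6 (EXEC): [IRQ0] PC=2: DEC 4 -> ACC=-7
Event 7 (EXEC): [IRQ0] PC=3: IRET -> resume MAIN at PC=2 (depth now 0)

Answer: MAIN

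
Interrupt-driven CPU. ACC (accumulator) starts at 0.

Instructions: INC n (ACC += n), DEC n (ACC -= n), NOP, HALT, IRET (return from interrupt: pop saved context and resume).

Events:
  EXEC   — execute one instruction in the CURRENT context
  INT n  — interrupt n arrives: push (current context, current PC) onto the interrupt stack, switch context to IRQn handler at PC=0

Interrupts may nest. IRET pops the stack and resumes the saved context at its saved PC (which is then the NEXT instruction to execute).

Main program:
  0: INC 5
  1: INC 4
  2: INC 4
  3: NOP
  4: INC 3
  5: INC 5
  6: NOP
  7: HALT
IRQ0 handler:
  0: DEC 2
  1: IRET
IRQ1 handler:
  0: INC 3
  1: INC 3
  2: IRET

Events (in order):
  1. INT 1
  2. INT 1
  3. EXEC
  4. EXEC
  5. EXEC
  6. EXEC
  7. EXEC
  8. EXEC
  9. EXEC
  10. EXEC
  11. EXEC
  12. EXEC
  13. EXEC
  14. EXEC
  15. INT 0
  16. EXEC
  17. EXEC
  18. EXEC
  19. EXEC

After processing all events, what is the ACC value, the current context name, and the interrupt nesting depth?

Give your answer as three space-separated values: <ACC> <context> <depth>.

Answer: 31 MAIN 0

Derivation:
Event 1 (INT 1): INT 1 arrives: push (MAIN, PC=0), enter IRQ1 at PC=0 (depth now 1)
Event 2 (INT 1): INT 1 arrives: push (IRQ1, PC=0), enter IRQ1 at PC=0 (depth now 2)
Event 3 (EXEC): [IRQ1] PC=0: INC 3 -> ACC=3
Event 4 (EXEC): [IRQ1] PC=1: INC 3 -> ACC=6
Event 5 (EXEC): [IRQ1] PC=2: IRET -> resume IRQ1 at PC=0 (depth now 1)
Event 6 (EXEC): [IRQ1] PC=0: INC 3 -> ACC=9
Event 7 (EXEC): [IRQ1] PC=1: INC 3 -> ACC=12
Event 8 (EXEC): [IRQ1] PC=2: IRET -> resume MAIN at PC=0 (depth now 0)
Event 9 (EXEC): [MAIN] PC=0: INC 5 -> ACC=17
Event 10 (EXEC): [MAIN] PC=1: INC 4 -> ACC=21
Event 11 (EXEC): [MAIN] PC=2: INC 4 -> ACC=25
Event 12 (EXEC): [MAIN] PC=3: NOP
Event 13 (EXEC): [MAIN] PC=4: INC 3 -> ACC=28
Event 14 (EXEC): [MAIN] PC=5: INC 5 -> ACC=33
Event 15 (INT 0): INT 0 arrives: push (MAIN, PC=6), enter IRQ0 at PC=0 (depth now 1)
Event 16 (EXEC): [IRQ0] PC=0: DEC 2 -> ACC=31
Event 17 (EXEC): [IRQ0] PC=1: IRET -> resume MAIN at PC=6 (depth now 0)
Event 18 (EXEC): [MAIN] PC=6: NOP
Event 19 (EXEC): [MAIN] PC=7: HALT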